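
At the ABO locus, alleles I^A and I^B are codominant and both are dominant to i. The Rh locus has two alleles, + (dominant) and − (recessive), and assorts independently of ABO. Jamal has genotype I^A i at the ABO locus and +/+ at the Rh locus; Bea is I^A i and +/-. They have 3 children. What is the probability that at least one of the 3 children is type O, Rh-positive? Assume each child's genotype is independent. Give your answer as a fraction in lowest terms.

37/64

ABO cross I^A i × I^A i → 1/4 O, 3/4 A.
Rh cross +/+ × +/- → 1 Rh+; so P(type O, Rh-positive) = 1/4 × 1 = 1/4 per child.
P(none) = (3/4)^3 = 27/64; P(at least one) = 1 − 27/64 = 37/64.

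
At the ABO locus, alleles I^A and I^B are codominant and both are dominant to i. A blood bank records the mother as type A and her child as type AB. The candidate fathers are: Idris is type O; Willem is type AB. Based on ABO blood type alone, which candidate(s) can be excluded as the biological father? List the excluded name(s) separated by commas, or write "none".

A candidate is excluded only if no genotype consistent with his phenotype could produce a type AB child with a type A mother.
Idris (type O): no genotype consistent with that phenotype can produce a type-AB child with a type-A mother.

Idris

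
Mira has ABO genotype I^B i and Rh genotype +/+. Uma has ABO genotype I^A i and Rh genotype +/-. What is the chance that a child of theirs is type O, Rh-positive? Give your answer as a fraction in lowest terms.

1/4

ABO cross I^B i × I^A i → offspring phenotypes: 1/4 O, 1/4 A, 1/4 B, 1/4 AB.
Rh cross +/+ × +/- → 1 Rh+.
Independent loci: P(type O, Rh-positive) = 1/4 × 1 = 1/4.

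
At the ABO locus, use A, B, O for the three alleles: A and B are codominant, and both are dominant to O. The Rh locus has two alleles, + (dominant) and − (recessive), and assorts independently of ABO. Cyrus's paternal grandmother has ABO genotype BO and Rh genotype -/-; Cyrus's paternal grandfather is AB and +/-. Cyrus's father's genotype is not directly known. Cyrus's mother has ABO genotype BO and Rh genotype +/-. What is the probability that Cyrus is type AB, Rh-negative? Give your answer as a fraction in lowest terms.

Cyrus's father's ABO genotype from BO × AB: 1/4 AB, 1/4 AO, 1/4 BB, 1/4 BO.
Crossing each possibility with the mother BO and summing P(type AB): 1/4·1/4 + 1/4·1/4 + 1/4·0 + 1/4·0 = 1/8.
Similarly for Rh via the father's Rh distribution: P(Rh-) = 3/8.
Independent loci: 1/8 × 3/8 = 3/64.

3/64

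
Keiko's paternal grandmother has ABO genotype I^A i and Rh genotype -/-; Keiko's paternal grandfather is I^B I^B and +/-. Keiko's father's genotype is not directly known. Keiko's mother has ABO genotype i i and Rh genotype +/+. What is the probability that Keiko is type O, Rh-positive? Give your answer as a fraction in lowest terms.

Keiko's father's ABO genotype from I^A i × I^B I^B: 1/2 I^A I^B, 1/2 I^B i.
Crossing each possibility with the mother i i and summing P(type O): 1/2·0 + 1/2·1/2 = 1/4.
Similarly for Rh via the father's Rh distribution: P(Rh+) = 1.
Independent loci: 1/4 × 1 = 1/4.

1/4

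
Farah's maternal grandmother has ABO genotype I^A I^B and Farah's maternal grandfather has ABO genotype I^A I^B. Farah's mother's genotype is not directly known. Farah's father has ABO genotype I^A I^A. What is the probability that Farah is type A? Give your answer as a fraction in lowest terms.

1/2

Farah's mother's ABO genotype from I^A I^B × I^A I^B: 1/4 I^A I^A, 1/2 I^A I^B, 1/4 I^B I^B.
Crossing each possibility with the father I^A I^A and summing P(type A): 1/4·1 + 1/2·1/2 + 1/4·0 = 1/2.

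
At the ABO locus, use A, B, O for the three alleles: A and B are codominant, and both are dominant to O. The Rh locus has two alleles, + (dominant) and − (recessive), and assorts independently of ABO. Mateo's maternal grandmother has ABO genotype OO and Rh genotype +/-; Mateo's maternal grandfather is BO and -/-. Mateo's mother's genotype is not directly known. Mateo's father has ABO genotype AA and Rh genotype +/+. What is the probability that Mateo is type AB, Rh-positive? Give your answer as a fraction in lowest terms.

Mateo's mother's ABO genotype from OO × BO: 1/2 BO, 1/2 OO.
Crossing each possibility with the father AA and summing P(type AB): 1/2·1/2 + 1/2·0 = 1/4.
Similarly for Rh via the mother's Rh distribution: P(Rh+) = 1.
Independent loci: 1/4 × 1 = 1/4.

1/4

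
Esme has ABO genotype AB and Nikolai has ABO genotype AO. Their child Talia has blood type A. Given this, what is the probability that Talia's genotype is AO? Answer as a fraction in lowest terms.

Cross AB × AO → 1/4 AA, 1/4 AB, 1/4 AO, 1/4 BO.
Type-A genotypes among offspring: AA (1/4), AO (1/4); total 1/2.
P(AO | type A) = (1/4) / (1/2) = 1/2.

1/2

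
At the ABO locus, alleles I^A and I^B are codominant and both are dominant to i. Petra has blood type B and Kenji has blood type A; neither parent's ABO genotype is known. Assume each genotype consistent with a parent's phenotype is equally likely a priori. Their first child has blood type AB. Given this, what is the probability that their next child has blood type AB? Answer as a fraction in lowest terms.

25/36

Possible genotypes: Petra ∈ {I^B I^B, I^B i}; Kenji ∈ {I^A I^A, I^A i}.
Weight each parental genotype pair by prior × P(type-AB child):
  I^B I^B × I^A I^A: posterior weight 4/9; P(next child type AB) = 1.
  I^B I^B × I^A i: posterior weight 2/9; P(next child type AB) = 1/2.
  I^B i × I^A I^A: posterior weight 2/9; P(next child type AB) = 1/2.
  I^B i × I^A i: posterior weight 1/9; P(next child type AB) = 1/4.
Weighted sum = 25/36.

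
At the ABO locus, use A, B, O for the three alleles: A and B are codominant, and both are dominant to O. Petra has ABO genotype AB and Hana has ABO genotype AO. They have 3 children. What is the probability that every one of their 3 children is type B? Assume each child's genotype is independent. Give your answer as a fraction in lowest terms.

ABO cross AB × AO → 1/2 A, 1/4 B, 1/4 AB.
So P(type B) = 1/4 per child.
All 3 independent: (1/4)^3 = 1/64.

1/64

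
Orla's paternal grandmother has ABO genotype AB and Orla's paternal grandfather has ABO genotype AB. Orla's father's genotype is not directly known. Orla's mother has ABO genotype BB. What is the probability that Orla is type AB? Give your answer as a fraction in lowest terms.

1/2

Orla's father's ABO genotype from AB × AB: 1/4 AA, 1/2 AB, 1/4 BB.
Crossing each possibility with the mother BB and summing P(type AB): 1/4·1 + 1/2·1/2 + 1/4·0 = 1/2.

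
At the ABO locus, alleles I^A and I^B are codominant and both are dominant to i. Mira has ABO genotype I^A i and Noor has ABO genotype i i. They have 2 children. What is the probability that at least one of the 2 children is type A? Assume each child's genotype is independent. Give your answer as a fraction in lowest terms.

ABO cross I^A i × i i → 1/2 O, 1/2 A.
So P(type A) = 1/2 per child.
P(none) = (1/2)^2 = 1/4; P(at least one) = 1 − 1/4 = 3/4.

3/4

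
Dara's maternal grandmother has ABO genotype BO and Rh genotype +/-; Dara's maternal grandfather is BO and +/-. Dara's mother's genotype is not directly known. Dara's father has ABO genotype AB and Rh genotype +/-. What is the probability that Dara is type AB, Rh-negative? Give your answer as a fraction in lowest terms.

Dara's mother's ABO genotype from BO × BO: 1/4 BB, 1/2 BO, 1/4 OO.
Crossing each possibility with the father AB and summing P(type AB): 1/4·1/2 + 1/2·1/4 + 1/4·0 = 1/4.
Similarly for Rh via the mother's Rh distribution: P(Rh-) = 1/4.
Independent loci: 1/4 × 1/4 = 1/16.

1/16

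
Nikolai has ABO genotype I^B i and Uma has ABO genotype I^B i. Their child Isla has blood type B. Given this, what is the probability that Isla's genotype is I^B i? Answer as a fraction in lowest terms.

Cross I^B i × I^B i → 1/4 I^B I^B, 1/2 I^B i, 1/4 i i.
Type-B genotypes among offspring: I^B I^B (1/4), I^B i (1/2); total 3/4.
P(I^B i | type B) = (1/2) / (3/4) = 2/3.

2/3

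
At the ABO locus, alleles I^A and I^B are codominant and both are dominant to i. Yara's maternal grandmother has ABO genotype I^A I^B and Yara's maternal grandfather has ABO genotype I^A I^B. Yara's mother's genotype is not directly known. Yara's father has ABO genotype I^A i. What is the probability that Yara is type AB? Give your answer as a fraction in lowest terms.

Yara's mother's ABO genotype from I^A I^B × I^A I^B: 1/4 I^A I^A, 1/2 I^A I^B, 1/4 I^B I^B.
Crossing each possibility with the father I^A i and summing P(type AB): 1/4·0 + 1/2·1/4 + 1/4·1/2 = 1/4.

1/4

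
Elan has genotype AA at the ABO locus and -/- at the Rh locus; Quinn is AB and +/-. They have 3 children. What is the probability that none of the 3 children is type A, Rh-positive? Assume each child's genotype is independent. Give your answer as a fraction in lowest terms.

ABO cross AA × AB → 1/2 A, 1/2 AB.
Rh cross -/- × +/- → 1/2 Rh+, 1/2 Rh-; so P(type A, Rh-positive) = 1/2 × 1/2 = 1/4 per child.
P(not type A, Rh-positive) = 3/4 for one child; (3/4)^3 = 27/64.

27/64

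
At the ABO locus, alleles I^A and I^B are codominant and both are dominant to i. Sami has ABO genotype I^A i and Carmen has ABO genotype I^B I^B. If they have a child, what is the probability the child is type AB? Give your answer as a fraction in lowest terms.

1/2

ABO cross I^A i × I^B I^B → offspring phenotypes: 1/2 B, 1/2 AB.
So P(type AB) = 1/2.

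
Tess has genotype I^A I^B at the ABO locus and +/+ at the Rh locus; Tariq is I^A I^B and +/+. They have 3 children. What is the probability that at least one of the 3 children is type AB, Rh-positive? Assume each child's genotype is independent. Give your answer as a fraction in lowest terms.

ABO cross I^A I^B × I^A I^B → 1/4 A, 1/4 B, 1/2 AB.
Rh cross +/+ × +/+ → 1 Rh+; so P(type AB, Rh-positive) = 1/2 × 1 = 1/2 per child.
P(none) = (1/2)^3 = 1/8; P(at least one) = 1 − 1/8 = 7/8.

7/8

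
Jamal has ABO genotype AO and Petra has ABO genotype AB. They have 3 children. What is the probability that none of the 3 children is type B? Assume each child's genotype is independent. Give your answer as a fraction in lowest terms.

27/64

ABO cross AO × AB → 1/2 A, 1/4 B, 1/4 AB.
So P(type B) = 1/4 per child.
P(not type B) = 3/4 for one child; (3/4)^3 = 27/64.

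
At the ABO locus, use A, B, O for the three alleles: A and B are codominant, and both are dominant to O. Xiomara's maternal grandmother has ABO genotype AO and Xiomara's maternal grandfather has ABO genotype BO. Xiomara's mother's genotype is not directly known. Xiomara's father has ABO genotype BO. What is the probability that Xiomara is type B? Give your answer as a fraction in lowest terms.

Xiomara's mother's ABO genotype from AO × BO: 1/4 AB, 1/4 AO, 1/4 BO, 1/4 OO.
Crossing each possibility with the father BO and summing P(type B): 1/4·1/2 + 1/4·1/4 + 1/4·3/4 + 1/4·1/2 = 1/2.

1/2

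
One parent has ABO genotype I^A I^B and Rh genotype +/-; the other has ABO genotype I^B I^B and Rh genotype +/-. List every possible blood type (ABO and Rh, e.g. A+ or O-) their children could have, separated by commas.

Gametes from I^A I^B × I^B I^B give offspring ABO genotypes I^A I^B, I^B I^B, i.e. phenotypes B, AB.
Rh cross +/- × +/- → phenotypes Rh+, Rh-.
Combining independently: B+, B-, AB+, AB-.

B+, B-, AB+, AB-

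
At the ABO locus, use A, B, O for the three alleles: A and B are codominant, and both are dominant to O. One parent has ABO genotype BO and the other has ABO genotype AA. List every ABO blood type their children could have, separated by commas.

Gametes from BO × AA give offspring ABO genotypes AB, AO, i.e. phenotypes A, AB.

A, AB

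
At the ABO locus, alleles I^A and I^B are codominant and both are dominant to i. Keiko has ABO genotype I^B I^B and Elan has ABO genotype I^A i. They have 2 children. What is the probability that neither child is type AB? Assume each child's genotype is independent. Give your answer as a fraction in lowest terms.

1/4

ABO cross I^B I^B × I^A i → 1/2 B, 1/2 AB.
So P(type AB) = 1/2 per child.
P(not type AB) = 1/2 for one child; (1/2)^2 = 1/4.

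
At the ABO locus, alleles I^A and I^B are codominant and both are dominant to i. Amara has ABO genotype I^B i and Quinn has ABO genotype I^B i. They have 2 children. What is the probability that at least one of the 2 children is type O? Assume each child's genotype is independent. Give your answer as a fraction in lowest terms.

7/16

ABO cross I^B i × I^B i → 1/4 O, 3/4 B.
So P(type O) = 1/4 per child.
P(none) = (3/4)^2 = 9/16; P(at least one) = 1 − 9/16 = 7/16.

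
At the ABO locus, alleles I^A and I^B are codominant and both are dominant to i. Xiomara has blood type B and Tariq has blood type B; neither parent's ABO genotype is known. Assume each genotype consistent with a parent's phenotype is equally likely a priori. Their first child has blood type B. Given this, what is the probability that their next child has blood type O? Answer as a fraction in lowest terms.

1/20

Possible genotypes: Xiomara ∈ {I^B I^B, I^B i}; Tariq ∈ {I^B I^B, I^B i}.
Weight each parental genotype pair by prior × P(type-B child):
  I^B I^B × I^B I^B: posterior weight 4/15; P(next child type O) = 0.
  I^B I^B × I^B i: posterior weight 4/15; P(next child type O) = 0.
  I^B i × I^B I^B: posterior weight 4/15; P(next child type O) = 0.
  I^B i × I^B i: posterior weight 1/5; P(next child type O) = 1/4.
Weighted sum = 1/20.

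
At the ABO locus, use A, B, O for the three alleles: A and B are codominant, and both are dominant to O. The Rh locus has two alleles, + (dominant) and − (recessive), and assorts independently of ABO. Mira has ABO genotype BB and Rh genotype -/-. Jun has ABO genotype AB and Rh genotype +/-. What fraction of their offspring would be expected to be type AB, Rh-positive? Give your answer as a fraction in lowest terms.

ABO cross BB × AB → offspring phenotypes: 1/2 B, 1/2 AB.
Rh cross -/- × +/- → 1/2 Rh+, 1/2 Rh-.
Independent loci: P(type AB, Rh-positive) = 1/2 × 1/2 = 1/4.

1/4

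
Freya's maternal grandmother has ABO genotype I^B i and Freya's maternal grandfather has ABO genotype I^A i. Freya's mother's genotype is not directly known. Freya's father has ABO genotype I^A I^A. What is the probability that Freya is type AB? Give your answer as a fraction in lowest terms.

1/4

Freya's mother's ABO genotype from I^B i × I^A i: 1/4 I^A I^B, 1/4 I^A i, 1/4 I^B i, 1/4 i i.
Crossing each possibility with the father I^A I^A and summing P(type AB): 1/4·1/2 + 1/4·0 + 1/4·1/2 + 1/4·0 = 1/4.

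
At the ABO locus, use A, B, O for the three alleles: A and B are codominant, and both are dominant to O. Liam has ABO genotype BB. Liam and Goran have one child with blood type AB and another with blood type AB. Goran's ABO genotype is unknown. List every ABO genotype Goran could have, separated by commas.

For each candidate genotype of Goran, check whether crossing it with BB can produce every observed child phenotype.
  AA → possible child types {AB} ✓
  AB → possible child types {B, AB} ✓
  AO → possible child types {B, AB} ✓
  BB → possible child types {B} ✗
  BO → possible child types {B} ✗
  OO → possible child types {B} ✗

AA, AB, AO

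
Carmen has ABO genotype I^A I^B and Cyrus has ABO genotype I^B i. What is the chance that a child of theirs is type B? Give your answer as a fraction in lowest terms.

1/2

ABO cross I^A I^B × I^B i → offspring phenotypes: 1/4 A, 1/2 B, 1/4 AB.
So P(type B) = 1/2.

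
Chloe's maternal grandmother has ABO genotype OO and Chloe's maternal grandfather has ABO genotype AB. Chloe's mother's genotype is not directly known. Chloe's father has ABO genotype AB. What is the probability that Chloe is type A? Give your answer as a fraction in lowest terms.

3/8

Chloe's mother's ABO genotype from OO × AB: 1/2 AO, 1/2 BO.
Crossing each possibility with the father AB and summing P(type A): 1/2·1/2 + 1/2·1/4 = 3/8.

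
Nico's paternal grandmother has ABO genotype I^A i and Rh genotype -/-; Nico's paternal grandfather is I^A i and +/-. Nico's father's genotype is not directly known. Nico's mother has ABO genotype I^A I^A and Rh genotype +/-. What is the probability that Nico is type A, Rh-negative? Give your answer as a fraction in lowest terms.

Nico's father's ABO genotype from I^A i × I^A i: 1/4 I^A I^A, 1/2 I^A i, 1/4 i i.
Crossing each possibility with the mother I^A I^A and summing P(type A): 1/4·1 + 1/2·1 + 1/4·1 = 1.
Similarly for Rh via the father's Rh distribution: P(Rh-) = 3/8.
Independent loci: 1 × 3/8 = 3/8.

3/8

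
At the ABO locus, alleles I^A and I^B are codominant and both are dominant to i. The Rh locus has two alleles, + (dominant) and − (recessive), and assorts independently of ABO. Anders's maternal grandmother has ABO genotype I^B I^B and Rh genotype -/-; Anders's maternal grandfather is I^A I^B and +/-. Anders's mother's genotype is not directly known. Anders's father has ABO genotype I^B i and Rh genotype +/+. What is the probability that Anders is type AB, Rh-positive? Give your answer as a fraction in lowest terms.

1/8

Anders's mother's ABO genotype from I^B I^B × I^A I^B: 1/2 I^A I^B, 1/2 I^B I^B.
Crossing each possibility with the father I^B i and summing P(type AB): 1/2·1/4 + 1/2·0 = 1/8.
Similarly for Rh via the mother's Rh distribution: P(Rh+) = 1.
Independent loci: 1/8 × 1 = 1/8.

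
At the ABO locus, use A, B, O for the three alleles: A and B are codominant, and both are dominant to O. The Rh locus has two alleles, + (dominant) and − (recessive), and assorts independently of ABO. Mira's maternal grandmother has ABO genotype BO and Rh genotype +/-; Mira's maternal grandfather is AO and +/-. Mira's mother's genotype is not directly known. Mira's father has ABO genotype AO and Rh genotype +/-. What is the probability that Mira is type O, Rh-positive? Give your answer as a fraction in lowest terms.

Mira's mother's ABO genotype from BO × AO: 1/4 AB, 1/4 AO, 1/4 BO, 1/4 OO.
Crossing each possibility with the father AO and summing P(type O): 1/4·0 + 1/4·1/4 + 1/4·1/4 + 1/4·1/2 = 1/4.
Similarly for Rh via the mother's Rh distribution: P(Rh+) = 3/4.
Independent loci: 1/4 × 3/4 = 3/16.

3/16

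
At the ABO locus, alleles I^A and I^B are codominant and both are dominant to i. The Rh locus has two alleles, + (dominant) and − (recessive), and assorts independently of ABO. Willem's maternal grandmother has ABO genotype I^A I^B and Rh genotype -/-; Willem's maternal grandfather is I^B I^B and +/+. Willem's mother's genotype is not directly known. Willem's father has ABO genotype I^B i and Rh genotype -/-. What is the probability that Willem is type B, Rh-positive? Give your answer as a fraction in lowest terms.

3/8

Willem's mother's ABO genotype from I^A I^B × I^B I^B: 1/2 I^A I^B, 1/2 I^B I^B.
Crossing each possibility with the father I^B i and summing P(type B): 1/2·1/2 + 1/2·1 = 3/4.
Similarly for Rh via the mother's Rh distribution: P(Rh+) = 1/2.
Independent loci: 3/4 × 1/2 = 3/8.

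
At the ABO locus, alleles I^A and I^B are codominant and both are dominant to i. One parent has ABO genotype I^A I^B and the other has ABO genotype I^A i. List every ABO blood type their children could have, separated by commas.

Gametes from I^A I^B × I^A i give offspring ABO genotypes I^A I^A, I^A I^B, I^A i, I^B i, i.e. phenotypes A, B, AB.

A, B, AB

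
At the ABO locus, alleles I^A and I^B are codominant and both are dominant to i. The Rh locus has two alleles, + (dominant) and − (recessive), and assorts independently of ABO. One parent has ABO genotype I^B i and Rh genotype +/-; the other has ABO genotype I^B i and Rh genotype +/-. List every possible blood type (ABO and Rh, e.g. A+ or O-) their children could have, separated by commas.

Gametes from I^B i × I^B i give offspring ABO genotypes I^B I^B, I^B i, i i, i.e. phenotypes O, B.
Rh cross +/- × +/- → phenotypes Rh+, Rh-.
Combining independently: O+, O-, B+, B-.

O+, O-, B+, B-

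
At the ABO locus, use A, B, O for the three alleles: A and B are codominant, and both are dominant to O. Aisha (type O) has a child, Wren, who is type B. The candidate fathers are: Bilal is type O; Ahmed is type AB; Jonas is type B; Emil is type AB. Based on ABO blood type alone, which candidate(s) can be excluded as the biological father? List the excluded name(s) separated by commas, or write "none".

Bilal

A candidate is excluded only if no genotype consistent with his phenotype could produce a type B child with a type O mother.
Bilal (type O): no genotype consistent with that phenotype can produce a type-B child with a type-O mother.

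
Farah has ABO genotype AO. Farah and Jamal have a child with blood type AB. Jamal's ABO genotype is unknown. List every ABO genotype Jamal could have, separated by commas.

AB, BB, BO

For each candidate genotype of Jamal, check whether crossing it with AO can produce every observed child phenotype.
  AA → possible child types {A} ✗
  AB → possible child types {A, B, AB} ✓
  AO → possible child types {O, A} ✗
  BB → possible child types {B, AB} ✓
  BO → possible child types {O, A, B, AB} ✓
  OO → possible child types {O, A} ✗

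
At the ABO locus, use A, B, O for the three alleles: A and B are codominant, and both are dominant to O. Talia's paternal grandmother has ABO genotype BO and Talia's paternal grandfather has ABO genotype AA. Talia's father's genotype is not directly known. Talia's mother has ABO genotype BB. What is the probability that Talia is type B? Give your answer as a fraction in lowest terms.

Talia's father's ABO genotype from BO × AA: 1/2 AB, 1/2 AO.
Crossing each possibility with the mother BB and summing P(type B): 1/2·1/2 + 1/2·1/2 = 1/2.

1/2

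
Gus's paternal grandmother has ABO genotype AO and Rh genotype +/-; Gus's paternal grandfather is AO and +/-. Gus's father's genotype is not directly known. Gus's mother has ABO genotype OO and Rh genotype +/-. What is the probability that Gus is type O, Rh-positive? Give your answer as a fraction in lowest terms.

Gus's father's ABO genotype from AO × AO: 1/4 AA, 1/2 AO, 1/4 OO.
Crossing each possibility with the mother OO and summing P(type O): 1/4·0 + 1/2·1/2 + 1/4·1 = 1/2.
Similarly for Rh via the father's Rh distribution: P(Rh+) = 3/4.
Independent loci: 1/2 × 3/4 = 3/8.

3/8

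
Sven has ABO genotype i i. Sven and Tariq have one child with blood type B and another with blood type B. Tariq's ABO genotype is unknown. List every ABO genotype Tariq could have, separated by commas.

I^A I^B, I^B I^B, I^B i

For each candidate genotype of Tariq, check whether crossing it with i i can produce every observed child phenotype.
  I^A I^A → possible child types {A} ✗
  I^A I^B → possible child types {A, B} ✓
  I^A i → possible child types {O, A} ✗
  I^B I^B → possible child types {B} ✓
  I^B i → possible child types {O, B} ✓
  i i → possible child types {O} ✗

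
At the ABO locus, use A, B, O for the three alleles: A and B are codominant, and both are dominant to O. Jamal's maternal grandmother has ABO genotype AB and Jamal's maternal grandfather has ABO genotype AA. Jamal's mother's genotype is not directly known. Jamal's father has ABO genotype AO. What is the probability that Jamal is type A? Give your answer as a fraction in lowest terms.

3/4

Jamal's mother's ABO genotype from AB × AA: 1/2 AA, 1/2 AB.
Crossing each possibility with the father AO and summing P(type A): 1/2·1 + 1/2·1/2 = 3/4.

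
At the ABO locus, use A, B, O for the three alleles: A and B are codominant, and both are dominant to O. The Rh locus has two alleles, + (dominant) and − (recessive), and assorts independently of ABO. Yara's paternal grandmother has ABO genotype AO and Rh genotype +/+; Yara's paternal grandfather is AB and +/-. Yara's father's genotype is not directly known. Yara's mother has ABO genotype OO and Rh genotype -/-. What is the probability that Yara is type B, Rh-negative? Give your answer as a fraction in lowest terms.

1/16

Yara's father's ABO genotype from AO × AB: 1/4 AA, 1/4 AB, 1/4 AO, 1/4 BO.
Crossing each possibility with the mother OO and summing P(type B): 1/4·0 + 1/4·1/2 + 1/4·0 + 1/4·1/2 = 1/4.
Similarly for Rh via the father's Rh distribution: P(Rh-) = 1/4.
Independent loci: 1/4 × 1/4 = 1/16.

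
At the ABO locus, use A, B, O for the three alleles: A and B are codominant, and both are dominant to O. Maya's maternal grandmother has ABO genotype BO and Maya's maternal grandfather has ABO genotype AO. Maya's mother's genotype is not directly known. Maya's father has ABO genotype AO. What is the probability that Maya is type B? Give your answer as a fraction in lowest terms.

1/8

Maya's mother's ABO genotype from BO × AO: 1/4 AB, 1/4 AO, 1/4 BO, 1/4 OO.
Crossing each possibility with the father AO and summing P(type B): 1/4·1/4 + 1/4·0 + 1/4·1/4 + 1/4·0 = 1/8.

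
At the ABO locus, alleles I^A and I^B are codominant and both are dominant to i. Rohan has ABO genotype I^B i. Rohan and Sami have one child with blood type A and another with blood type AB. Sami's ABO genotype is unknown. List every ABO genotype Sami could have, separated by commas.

For each candidate genotype of Sami, check whether crossing it with I^B i can produce every observed child phenotype.
  I^A I^A → possible child types {A, AB} ✓
  I^A I^B → possible child types {A, B, AB} ✓
  I^A i → possible child types {O, A, B, AB} ✓
  I^B I^B → possible child types {B} ✗
  I^B i → possible child types {O, B} ✗
  i i → possible child types {O, B} ✗

I^A I^A, I^A I^B, I^A i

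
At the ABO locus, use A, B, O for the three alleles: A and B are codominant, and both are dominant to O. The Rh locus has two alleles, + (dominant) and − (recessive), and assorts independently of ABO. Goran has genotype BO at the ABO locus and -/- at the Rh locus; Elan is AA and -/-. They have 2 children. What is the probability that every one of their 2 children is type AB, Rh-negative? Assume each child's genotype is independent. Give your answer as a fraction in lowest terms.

1/4

ABO cross BO × AA → 1/2 A, 1/2 AB.
Rh cross -/- × -/- → 1 Rh-; so P(type AB, Rh-negative) = 1/2 × 1 = 1/2 per child.
All 2 independent: (1/2)^2 = 1/4.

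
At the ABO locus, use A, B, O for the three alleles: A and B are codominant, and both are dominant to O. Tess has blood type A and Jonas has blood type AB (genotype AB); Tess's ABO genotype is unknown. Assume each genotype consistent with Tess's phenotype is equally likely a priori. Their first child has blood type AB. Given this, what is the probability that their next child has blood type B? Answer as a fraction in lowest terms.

Possible genotypes: Tess ∈ {AA, AO}; Jonas ∈ {AB}.
Weight each parental genotype pair by prior × P(type-AB child):
  AA × AB: posterior weight 2/3; P(next child type B) = 0.
  AO × AB: posterior weight 1/3; P(next child type B) = 1/4.
Weighted sum = 1/12.

1/12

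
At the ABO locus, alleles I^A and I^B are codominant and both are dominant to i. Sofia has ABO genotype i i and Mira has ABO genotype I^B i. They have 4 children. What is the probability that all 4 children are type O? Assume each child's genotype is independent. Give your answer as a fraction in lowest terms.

ABO cross i i × I^B i → 1/2 O, 1/2 B.
So P(type O) = 1/2 per child.
All 4 independent: (1/2)^4 = 1/16.

1/16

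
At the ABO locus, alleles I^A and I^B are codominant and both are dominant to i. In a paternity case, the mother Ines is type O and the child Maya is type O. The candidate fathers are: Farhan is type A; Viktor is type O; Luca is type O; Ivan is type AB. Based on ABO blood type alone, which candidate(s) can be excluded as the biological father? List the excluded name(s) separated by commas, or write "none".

A candidate is excluded only if no genotype consistent with his phenotype could produce a type O child with a type O mother.
Ivan (type AB): no genotype consistent with that phenotype can produce a type-O child with a type-O mother.

Ivan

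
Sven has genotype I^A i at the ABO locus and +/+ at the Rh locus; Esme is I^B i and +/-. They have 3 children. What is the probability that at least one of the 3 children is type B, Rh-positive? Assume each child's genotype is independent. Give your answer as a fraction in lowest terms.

37/64

ABO cross I^A i × I^B i → 1/4 O, 1/4 A, 1/4 B, 1/4 AB.
Rh cross +/+ × +/- → 1 Rh+; so P(type B, Rh-positive) = 1/4 × 1 = 1/4 per child.
P(none) = (3/4)^3 = 27/64; P(at least one) = 1 − 27/64 = 37/64.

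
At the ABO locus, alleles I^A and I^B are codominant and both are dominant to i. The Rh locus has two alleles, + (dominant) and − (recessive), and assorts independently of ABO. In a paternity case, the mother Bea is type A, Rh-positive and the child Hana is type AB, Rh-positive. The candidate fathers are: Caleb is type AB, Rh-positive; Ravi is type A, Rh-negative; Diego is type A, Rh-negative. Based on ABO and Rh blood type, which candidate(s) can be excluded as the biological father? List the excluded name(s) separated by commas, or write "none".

Ravi, Diego

A candidate is excluded only if no genotype consistent with his phenotype could produce a type AB, Rh-positive child with a type A, Rh-positive mother.
Ravi (type A, Rh-): no genotype consistent with that phenotype can produce a type-AB Rh+ child with a type-A mother.
Diego (type A, Rh-): no genotype consistent with that phenotype can produce a type-AB Rh+ child with a type-A mother.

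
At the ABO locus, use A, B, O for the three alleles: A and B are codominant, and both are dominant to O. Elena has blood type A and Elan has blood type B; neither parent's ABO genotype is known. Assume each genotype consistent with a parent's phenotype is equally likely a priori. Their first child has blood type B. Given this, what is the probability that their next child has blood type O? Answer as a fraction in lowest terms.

1/12

Possible genotypes: Elena ∈ {AA, AO}; Elan ∈ {BB, BO}.
Weight each parental genotype pair by prior × P(type-B child):
  AO × BB: posterior weight 2/3; P(next child type O) = 0.
  AO × BO: posterior weight 1/3; P(next child type O) = 1/4.
Weighted sum = 1/12.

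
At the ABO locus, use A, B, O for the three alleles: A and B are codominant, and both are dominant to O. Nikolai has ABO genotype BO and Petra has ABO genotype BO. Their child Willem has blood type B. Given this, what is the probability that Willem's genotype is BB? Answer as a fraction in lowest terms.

Cross BO × BO → 1/4 BB, 1/2 BO, 1/4 OO.
Type-B genotypes among offspring: BB (1/4), BO (1/2); total 3/4.
P(BB | type B) = (1/4) / (3/4) = 1/3.

1/3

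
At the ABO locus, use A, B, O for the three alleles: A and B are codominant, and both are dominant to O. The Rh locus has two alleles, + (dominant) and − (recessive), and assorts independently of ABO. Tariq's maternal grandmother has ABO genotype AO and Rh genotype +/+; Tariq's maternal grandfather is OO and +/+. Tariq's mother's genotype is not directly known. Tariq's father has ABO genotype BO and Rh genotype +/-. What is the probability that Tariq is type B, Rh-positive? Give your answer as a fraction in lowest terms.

Tariq's mother's ABO genotype from AO × OO: 1/2 AO, 1/2 OO.
Crossing each possibility with the father BO and summing P(type B): 1/2·1/4 + 1/2·1/2 = 3/8.
Similarly for Rh via the mother's Rh distribution: P(Rh+) = 1.
Independent loci: 3/8 × 1 = 3/8.

3/8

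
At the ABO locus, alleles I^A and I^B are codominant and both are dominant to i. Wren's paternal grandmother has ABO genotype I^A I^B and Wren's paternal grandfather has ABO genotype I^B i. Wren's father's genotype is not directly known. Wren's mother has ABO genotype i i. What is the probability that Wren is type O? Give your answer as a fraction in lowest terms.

1/4

Wren's father's ABO genotype from I^A I^B × I^B i: 1/4 I^A I^B, 1/4 I^A i, 1/4 I^B I^B, 1/4 I^B i.
Crossing each possibility with the mother i i and summing P(type O): 1/4·0 + 1/4·1/2 + 1/4·0 + 1/4·1/2 = 1/4.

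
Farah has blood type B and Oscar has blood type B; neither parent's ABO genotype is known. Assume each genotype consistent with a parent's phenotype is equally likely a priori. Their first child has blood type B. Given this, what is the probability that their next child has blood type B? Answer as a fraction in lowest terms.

Possible genotypes: Farah ∈ {I^B I^B, I^B i}; Oscar ∈ {I^B I^B, I^B i}.
Weight each parental genotype pair by prior × P(type-B child):
  I^B I^B × I^B I^B: posterior weight 4/15; P(next child type B) = 1.
  I^B I^B × I^B i: posterior weight 4/15; P(next child type B) = 1.
  I^B i × I^B I^B: posterior weight 4/15; P(next child type B) = 1.
  I^B i × I^B i: posterior weight 1/5; P(next child type B) = 3/4.
Weighted sum = 19/20.

19/20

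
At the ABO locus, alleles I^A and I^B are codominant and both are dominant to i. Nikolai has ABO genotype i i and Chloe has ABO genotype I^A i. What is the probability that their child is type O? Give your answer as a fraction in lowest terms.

1/2

ABO cross i i × I^A i → offspring phenotypes: 1/2 O, 1/2 A.
So P(type O) = 1/2.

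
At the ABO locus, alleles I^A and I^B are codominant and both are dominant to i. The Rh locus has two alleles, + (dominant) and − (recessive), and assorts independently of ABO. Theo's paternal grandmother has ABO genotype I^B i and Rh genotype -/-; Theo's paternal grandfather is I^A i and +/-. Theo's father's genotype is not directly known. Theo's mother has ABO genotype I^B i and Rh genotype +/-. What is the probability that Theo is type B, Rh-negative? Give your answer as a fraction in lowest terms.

3/16

Theo's father's ABO genotype from I^B i × I^A i: 1/4 I^A I^B, 1/4 I^A i, 1/4 I^B i, 1/4 i i.
Crossing each possibility with the mother I^B i and summing P(type B): 1/4·1/2 + 1/4·1/4 + 1/4·3/4 + 1/4·1/2 = 1/2.
Similarly for Rh via the father's Rh distribution: P(Rh-) = 3/8.
Independent loci: 1/2 × 3/8 = 3/16.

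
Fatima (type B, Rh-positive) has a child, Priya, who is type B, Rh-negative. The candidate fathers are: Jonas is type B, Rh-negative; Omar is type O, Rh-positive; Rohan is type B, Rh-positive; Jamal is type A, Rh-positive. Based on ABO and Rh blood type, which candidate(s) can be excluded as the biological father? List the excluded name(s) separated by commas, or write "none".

A candidate is excluded only if no genotype consistent with his phenotype could produce a type B, Rh-negative child with a type B, Rh-positive mother.
Every candidate has at least one consistent genotype combination, so none can be excluded.

none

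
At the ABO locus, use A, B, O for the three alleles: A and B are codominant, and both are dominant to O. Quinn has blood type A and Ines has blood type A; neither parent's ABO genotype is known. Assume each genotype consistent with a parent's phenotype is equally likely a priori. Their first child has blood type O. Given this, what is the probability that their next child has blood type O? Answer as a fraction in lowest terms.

Possible genotypes: Quinn ∈ {AA, AO}; Ines ∈ {AA, AO}.
Weight each parental genotype pair by prior × P(type-O child):
  AO × AO: posterior weight 1; P(next child type O) = 1/4.
Weighted sum = 1/4.

1/4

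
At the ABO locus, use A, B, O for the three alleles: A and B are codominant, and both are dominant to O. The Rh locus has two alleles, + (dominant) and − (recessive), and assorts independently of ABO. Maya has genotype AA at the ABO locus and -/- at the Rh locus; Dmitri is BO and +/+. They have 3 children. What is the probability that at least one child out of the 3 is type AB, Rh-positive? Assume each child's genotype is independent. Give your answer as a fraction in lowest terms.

7/8

ABO cross AA × BO → 1/2 A, 1/2 AB.
Rh cross -/- × +/+ → 1 Rh+; so P(type AB, Rh-positive) = 1/2 × 1 = 1/2 per child.
P(none) = (1/2)^3 = 1/8; P(at least one) = 1 − 1/8 = 7/8.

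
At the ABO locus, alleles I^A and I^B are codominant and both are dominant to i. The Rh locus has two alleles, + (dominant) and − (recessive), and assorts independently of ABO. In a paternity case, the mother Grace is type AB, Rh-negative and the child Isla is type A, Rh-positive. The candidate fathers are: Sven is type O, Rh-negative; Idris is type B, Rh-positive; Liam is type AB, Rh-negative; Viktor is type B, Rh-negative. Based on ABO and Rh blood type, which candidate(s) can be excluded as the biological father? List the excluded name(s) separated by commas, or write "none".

Sven, Liam, Viktor

A candidate is excluded only if no genotype consistent with his phenotype could produce a type A, Rh-positive child with a type AB, Rh-negative mother.
Sven (type O, Rh-): no genotype consistent with that phenotype can produce a type-A Rh+ child with a type-AB mother.
Liam (type AB, Rh-): no genotype consistent with that phenotype can produce a type-A Rh+ child with a type-AB mother.
Viktor (type B, Rh-): no genotype consistent with that phenotype can produce a type-A Rh+ child with a type-AB mother.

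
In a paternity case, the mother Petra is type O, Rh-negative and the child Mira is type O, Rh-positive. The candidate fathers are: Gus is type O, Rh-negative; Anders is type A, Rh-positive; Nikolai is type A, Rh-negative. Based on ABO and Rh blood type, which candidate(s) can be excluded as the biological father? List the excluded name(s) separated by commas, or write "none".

A candidate is excluded only if no genotype consistent with his phenotype could produce a type O, Rh-positive child with a type O, Rh-negative mother.
Gus (type O, Rh-): no genotype consistent with that phenotype can produce a type-O Rh+ child with a type-O mother.
Nikolai (type A, Rh-): no genotype consistent with that phenotype can produce a type-O Rh+ child with a type-O mother.

Gus, Nikolai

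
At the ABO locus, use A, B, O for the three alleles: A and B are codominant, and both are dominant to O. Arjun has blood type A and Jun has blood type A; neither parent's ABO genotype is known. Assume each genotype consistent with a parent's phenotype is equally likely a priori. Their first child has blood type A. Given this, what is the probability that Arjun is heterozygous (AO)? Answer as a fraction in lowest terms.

7/15

Possible genotypes: Arjun ∈ {AA, AO}; Jun ∈ {AA, AO}.
Weight each parental genotype pair by prior × P(type-A child):
  AA × AA: posterior weight 4/15.
  AA × AO: posterior weight 4/15.
  AO × AA: posterior weight 4/15.
  AO × AO: posterior weight 1/5.
Sum the posterior weight over pairs where Arjun is AO: 7/15.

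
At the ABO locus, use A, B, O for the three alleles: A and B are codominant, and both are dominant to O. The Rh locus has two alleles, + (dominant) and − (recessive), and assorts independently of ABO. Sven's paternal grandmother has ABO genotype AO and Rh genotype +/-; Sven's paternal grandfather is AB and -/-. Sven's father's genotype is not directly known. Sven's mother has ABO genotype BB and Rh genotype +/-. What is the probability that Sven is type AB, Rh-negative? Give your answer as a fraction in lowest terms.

Sven's father's ABO genotype from AO × AB: 1/4 AA, 1/4 AB, 1/4 AO, 1/4 BO.
Crossing each possibility with the mother BB and summing P(type AB): 1/4·1 + 1/4·1/2 + 1/4·1/2 + 1/4·0 = 1/2.
Similarly for Rh via the father's Rh distribution: P(Rh-) = 3/8.
Independent loci: 1/2 × 3/8 = 3/16.

3/16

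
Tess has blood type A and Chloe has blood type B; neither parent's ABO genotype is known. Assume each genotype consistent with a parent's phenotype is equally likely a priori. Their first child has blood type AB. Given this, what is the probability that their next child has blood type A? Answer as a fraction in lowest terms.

Possible genotypes: Tess ∈ {I^A I^A, I^A i}; Chloe ∈ {I^B I^B, I^B i}.
Weight each parental genotype pair by prior × P(type-AB child):
  I^A I^A × I^B I^B: posterior weight 4/9; P(next child type A) = 0.
  I^A I^A × I^B i: posterior weight 2/9; P(next child type A) = 1/2.
  I^A i × I^B I^B: posterior weight 2/9; P(next child type A) = 0.
  I^A i × I^B i: posterior weight 1/9; P(next child type A) = 1/4.
Weighted sum = 5/36.

5/36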